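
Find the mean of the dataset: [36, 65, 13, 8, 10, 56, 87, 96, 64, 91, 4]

48.1818

Step 1: Sum all values: 36 + 65 + 13 + 8 + 10 + 56 + 87 + 96 + 64 + 91 + 4 = 530
Step 2: Count the number of values: n = 11
Step 3: Mean = sum / n = 530 / 11 = 48.1818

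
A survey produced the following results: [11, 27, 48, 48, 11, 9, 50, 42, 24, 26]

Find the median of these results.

26.5

Step 1: Sort the data in ascending order: [9, 11, 11, 24, 26, 27, 42, 48, 48, 50]
Step 2: The number of values is n = 10.
Step 3: Since n is even, the median is the average of positions 5 and 6:
  Median = (26 + 27) / 2 = 26.5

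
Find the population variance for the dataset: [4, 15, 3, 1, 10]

26.64

Step 1: Compute the mean: (4 + 15 + 3 + 1 + 10) / 5 = 6.6
Step 2: Compute squared deviations from the mean:
  (4 - 6.6)^2 = 6.76
  (15 - 6.6)^2 = 70.56
  (3 - 6.6)^2 = 12.96
  (1 - 6.6)^2 = 31.36
  (10 - 6.6)^2 = 11.56
Step 3: Sum of squared deviations = 133.2
Step 4: Population variance = 133.2 / 5 = 26.64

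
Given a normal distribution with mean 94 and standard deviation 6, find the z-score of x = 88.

-1

Step 1: Recall the z-score formula: z = (x - mu) / sigma
Step 2: Substitute values: z = (88 - 94) / 6
Step 3: z = -6 / 6 = -1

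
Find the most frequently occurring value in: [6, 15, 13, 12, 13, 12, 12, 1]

12

Step 1: Count the frequency of each value:
  1: appears 1 time(s)
  6: appears 1 time(s)
  12: appears 3 time(s)
  13: appears 2 time(s)
  15: appears 1 time(s)
Step 2: The value 12 appears most frequently (3 times).
Step 3: Mode = 12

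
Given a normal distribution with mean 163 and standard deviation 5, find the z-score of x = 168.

1

Step 1: Recall the z-score formula: z = (x - mu) / sigma
Step 2: Substitute values: z = (168 - 163) / 5
Step 3: z = 5 / 5 = 1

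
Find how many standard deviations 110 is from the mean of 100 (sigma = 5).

2

Step 1: Recall the z-score formula: z = (x - mu) / sigma
Step 2: Substitute values: z = (110 - 100) / 5
Step 3: z = 10 / 5 = 2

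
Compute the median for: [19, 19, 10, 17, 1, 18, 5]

17

Step 1: Sort the data in ascending order: [1, 5, 10, 17, 18, 19, 19]
Step 2: The number of values is n = 7.
Step 3: Since n is odd, the median is the middle value at position 4: 17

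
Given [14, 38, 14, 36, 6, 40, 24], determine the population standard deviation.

12.6362

Step 1: Compute the mean: 24.5714
Step 2: Sum of squared deviations from the mean: 1117.7143
Step 3: Population variance = 1117.7143 / 7 = 159.6735
Step 4: Standard deviation = sqrt(159.6735) = 12.6362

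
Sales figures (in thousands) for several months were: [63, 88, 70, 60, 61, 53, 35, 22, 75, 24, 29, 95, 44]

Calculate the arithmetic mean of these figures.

55.3077

Step 1: Sum all values: 63 + 88 + 70 + 60 + 61 + 53 + 35 + 22 + 75 + 24 + 29 + 95 + 44 = 719
Step 2: Count the number of values: n = 13
Step 3: Mean = sum / n = 719 / 13 = 55.3077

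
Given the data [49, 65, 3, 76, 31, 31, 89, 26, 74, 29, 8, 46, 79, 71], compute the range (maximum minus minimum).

86

Step 1: Identify the maximum value: max = 89
Step 2: Identify the minimum value: min = 3
Step 3: Range = max - min = 89 - 3 = 86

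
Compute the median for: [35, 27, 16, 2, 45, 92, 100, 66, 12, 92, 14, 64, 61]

45

Step 1: Sort the data in ascending order: [2, 12, 14, 16, 27, 35, 45, 61, 64, 66, 92, 92, 100]
Step 2: The number of values is n = 13.
Step 3: Since n is odd, the median is the middle value at position 7: 45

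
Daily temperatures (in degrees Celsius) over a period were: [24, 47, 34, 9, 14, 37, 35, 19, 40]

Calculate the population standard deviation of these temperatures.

12.1086

Step 1: Compute the mean: 28.7778
Step 2: Sum of squared deviations from the mean: 1319.5556
Step 3: Population variance = 1319.5556 / 9 = 146.6173
Step 4: Standard deviation = sqrt(146.6173) = 12.1086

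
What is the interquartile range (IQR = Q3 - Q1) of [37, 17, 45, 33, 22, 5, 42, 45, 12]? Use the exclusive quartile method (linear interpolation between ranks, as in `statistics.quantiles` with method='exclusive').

29

Step 1: Sort the data: [5, 12, 17, 22, 33, 37, 42, 45, 45]
Step 2: n = 9
Step 3: Using the exclusive quartile method:
  Q1 = 14.5
  Q2 (median) = 33
  Q3 = 43.5
  IQR = Q3 - Q1 = 43.5 - 14.5 = 29
Step 4: IQR = 29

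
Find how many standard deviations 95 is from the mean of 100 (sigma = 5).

-1

Step 1: Recall the z-score formula: z = (x - mu) / sigma
Step 2: Substitute values: z = (95 - 100) / 5
Step 3: z = -5 / 5 = -1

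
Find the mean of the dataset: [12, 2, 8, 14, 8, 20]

10.6667

Step 1: Sum all values: 12 + 2 + 8 + 14 + 8 + 20 = 64
Step 2: Count the number of values: n = 6
Step 3: Mean = sum / n = 64 / 6 = 10.6667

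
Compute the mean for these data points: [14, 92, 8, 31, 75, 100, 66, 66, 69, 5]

52.6

Step 1: Sum all values: 14 + 92 + 8 + 31 + 75 + 100 + 66 + 66 + 69 + 5 = 526
Step 2: Count the number of values: n = 10
Step 3: Mean = sum / n = 526 / 10 = 52.6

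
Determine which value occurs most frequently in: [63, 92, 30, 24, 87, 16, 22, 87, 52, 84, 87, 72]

87

Step 1: Count the frequency of each value:
  16: appears 1 time(s)
  22: appears 1 time(s)
  24: appears 1 time(s)
  30: appears 1 time(s)
  52: appears 1 time(s)
  63: appears 1 time(s)
  72: appears 1 time(s)
  84: appears 1 time(s)
  87: appears 3 time(s)
  92: appears 1 time(s)
Step 2: The value 87 appears most frequently (3 times).
Step 3: Mode = 87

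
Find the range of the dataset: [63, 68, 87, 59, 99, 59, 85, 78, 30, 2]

97

Step 1: Identify the maximum value: max = 99
Step 2: Identify the minimum value: min = 2
Step 3: Range = max - min = 99 - 2 = 97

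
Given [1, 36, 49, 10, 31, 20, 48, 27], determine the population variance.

253.9375

Step 1: Compute the mean: (1 + 36 + 49 + 10 + 31 + 20 + 48 + 27) / 8 = 27.75
Step 2: Compute squared deviations from the mean:
  (1 - 27.75)^2 = 715.5625
  (36 - 27.75)^2 = 68.0625
  (49 - 27.75)^2 = 451.5625
  (10 - 27.75)^2 = 315.0625
  (31 - 27.75)^2 = 10.5625
  (20 - 27.75)^2 = 60.0625
  (48 - 27.75)^2 = 410.0625
  (27 - 27.75)^2 = 0.5625
Step 3: Sum of squared deviations = 2031.5
Step 4: Population variance = 2031.5 / 8 = 253.9375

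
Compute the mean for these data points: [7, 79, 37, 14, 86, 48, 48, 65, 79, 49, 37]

49.9091

Step 1: Sum all values: 7 + 79 + 37 + 14 + 86 + 48 + 48 + 65 + 79 + 49 + 37 = 549
Step 2: Count the number of values: n = 11
Step 3: Mean = sum / n = 549 / 11 = 49.9091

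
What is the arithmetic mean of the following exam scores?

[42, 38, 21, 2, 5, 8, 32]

21.1429

Step 1: Sum all values: 42 + 38 + 21 + 2 + 5 + 8 + 32 = 148
Step 2: Count the number of values: n = 7
Step 3: Mean = sum / n = 148 / 7 = 21.1429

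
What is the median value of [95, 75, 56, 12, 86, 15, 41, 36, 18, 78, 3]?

41

Step 1: Sort the data in ascending order: [3, 12, 15, 18, 36, 41, 56, 75, 78, 86, 95]
Step 2: The number of values is n = 11.
Step 3: Since n is odd, the median is the middle value at position 6: 41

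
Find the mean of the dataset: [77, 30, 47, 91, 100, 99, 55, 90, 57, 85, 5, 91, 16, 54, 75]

64.8

Step 1: Sum all values: 77 + 30 + 47 + 91 + 100 + 99 + 55 + 90 + 57 + 85 + 5 + 91 + 16 + 54 + 75 = 972
Step 2: Count the number of values: n = 15
Step 3: Mean = sum / n = 972 / 15 = 64.8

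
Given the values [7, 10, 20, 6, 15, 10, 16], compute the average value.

12

Step 1: Sum all values: 7 + 10 + 20 + 6 + 15 + 10 + 16 = 84
Step 2: Count the number of values: n = 7
Step 3: Mean = sum / n = 84 / 7 = 12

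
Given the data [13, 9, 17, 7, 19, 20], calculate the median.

15

Step 1: Sort the data in ascending order: [7, 9, 13, 17, 19, 20]
Step 2: The number of values is n = 6.
Step 3: Since n is even, the median is the average of positions 3 and 4:
  Median = (13 + 17) / 2 = 15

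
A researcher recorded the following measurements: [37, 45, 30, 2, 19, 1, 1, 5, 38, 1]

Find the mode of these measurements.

1

Step 1: Count the frequency of each value:
  1: appears 3 time(s)
  2: appears 1 time(s)
  5: appears 1 time(s)
  19: appears 1 time(s)
  30: appears 1 time(s)
  37: appears 1 time(s)
  38: appears 1 time(s)
  45: appears 1 time(s)
Step 2: The value 1 appears most frequently (3 times).
Step 3: Mode = 1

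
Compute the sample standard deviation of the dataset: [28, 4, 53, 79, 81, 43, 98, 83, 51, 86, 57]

28.3517

Step 1: Compute the mean: 60.2727
Step 2: Sum of squared deviations from the mean: 8038.1818
Step 3: Sample variance = 8038.1818 / 10 = 803.8182
Step 4: Standard deviation = sqrt(803.8182) = 28.3517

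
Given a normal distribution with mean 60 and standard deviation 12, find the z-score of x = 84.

2

Step 1: Recall the z-score formula: z = (x - mu) / sigma
Step 2: Substitute values: z = (84 - 60) / 12
Step 3: z = 24 / 12 = 2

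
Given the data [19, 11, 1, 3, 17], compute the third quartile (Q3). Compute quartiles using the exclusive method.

18

Step 1: Sort the data: [1, 3, 11, 17, 19]
Step 2: n = 5
Step 3: Using the exclusive quartile method:
  Q1 = 2
  Q2 (median) = 11
  Q3 = 18
  IQR = Q3 - Q1 = 18 - 2 = 16
Step 4: Q3 = 18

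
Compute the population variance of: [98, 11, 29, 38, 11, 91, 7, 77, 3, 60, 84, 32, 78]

1129.929

Step 1: Compute the mean: (98 + 11 + 29 + 38 + 11 + 91 + 7 + 77 + 3 + 60 + 84 + 32 + 78) / 13 = 47.6154
Step 2: Compute squared deviations from the mean:
  (98 - 47.6154)^2 = 2538.6095
  (11 - 47.6154)^2 = 1340.6864
  (29 - 47.6154)^2 = 346.5325
  (38 - 47.6154)^2 = 92.4556
  (11 - 47.6154)^2 = 1340.6864
  (91 - 47.6154)^2 = 1882.2249
  (7 - 47.6154)^2 = 1649.6095
  (77 - 47.6154)^2 = 863.4556
  (3 - 47.6154)^2 = 1990.5325
  (60 - 47.6154)^2 = 153.3787
  (84 - 47.6154)^2 = 1323.8402
  (32 - 47.6154)^2 = 243.8402
  (78 - 47.6154)^2 = 923.2249
Step 3: Sum of squared deviations = 14689.0769
Step 4: Population variance = 14689.0769 / 13 = 1129.929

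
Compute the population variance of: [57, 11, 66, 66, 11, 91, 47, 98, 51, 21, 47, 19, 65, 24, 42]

686.4622

Step 1: Compute the mean: (57 + 11 + 66 + 66 + 11 + 91 + 47 + 98 + 51 + 21 + 47 + 19 + 65 + 24 + 42) / 15 = 47.7333
Step 2: Compute squared deviations from the mean:
  (57 - 47.7333)^2 = 85.8711
  (11 - 47.7333)^2 = 1349.3378
  (66 - 47.7333)^2 = 333.6711
  (66 - 47.7333)^2 = 333.6711
  (11 - 47.7333)^2 = 1349.3378
  (91 - 47.7333)^2 = 1872.0044
  (47 - 47.7333)^2 = 0.5378
  (98 - 47.7333)^2 = 2526.7378
  (51 - 47.7333)^2 = 10.6711
  (21 - 47.7333)^2 = 714.6711
  (47 - 47.7333)^2 = 0.5378
  (19 - 47.7333)^2 = 825.6044
  (65 - 47.7333)^2 = 298.1378
  (24 - 47.7333)^2 = 563.2711
  (42 - 47.7333)^2 = 32.8711
Step 3: Sum of squared deviations = 10296.9333
Step 4: Population variance = 10296.9333 / 15 = 686.4622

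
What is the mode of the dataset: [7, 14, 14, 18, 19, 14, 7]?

14

Step 1: Count the frequency of each value:
  7: appears 2 time(s)
  14: appears 3 time(s)
  18: appears 1 time(s)
  19: appears 1 time(s)
Step 2: The value 14 appears most frequently (3 times).
Step 3: Mode = 14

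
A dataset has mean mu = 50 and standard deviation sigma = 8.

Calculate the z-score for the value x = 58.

1

Step 1: Recall the z-score formula: z = (x - mu) / sigma
Step 2: Substitute values: z = (58 - 50) / 8
Step 3: z = 8 / 8 = 1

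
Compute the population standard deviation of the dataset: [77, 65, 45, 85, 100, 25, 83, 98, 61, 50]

22.9584

Step 1: Compute the mean: 68.9
Step 2: Sum of squared deviations from the mean: 5270.9
Step 3: Population variance = 5270.9 / 10 = 527.09
Step 4: Standard deviation = sqrt(527.09) = 22.9584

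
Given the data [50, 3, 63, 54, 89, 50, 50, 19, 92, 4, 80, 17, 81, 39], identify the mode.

50

Step 1: Count the frequency of each value:
  3: appears 1 time(s)
  4: appears 1 time(s)
  17: appears 1 time(s)
  19: appears 1 time(s)
  39: appears 1 time(s)
  50: appears 3 time(s)
  54: appears 1 time(s)
  63: appears 1 time(s)
  80: appears 1 time(s)
  81: appears 1 time(s)
  89: appears 1 time(s)
  92: appears 1 time(s)
Step 2: The value 50 appears most frequently (3 times).
Step 3: Mode = 50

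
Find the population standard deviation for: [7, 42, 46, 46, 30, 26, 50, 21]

14.0712

Step 1: Compute the mean: 33.5
Step 2: Sum of squared deviations from the mean: 1584
Step 3: Population variance = 1584 / 8 = 198
Step 4: Standard deviation = sqrt(198) = 14.0712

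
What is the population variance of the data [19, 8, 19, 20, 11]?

24.24

Step 1: Compute the mean: (19 + 8 + 19 + 20 + 11) / 5 = 15.4
Step 2: Compute squared deviations from the mean:
  (19 - 15.4)^2 = 12.96
  (8 - 15.4)^2 = 54.76
  (19 - 15.4)^2 = 12.96
  (20 - 15.4)^2 = 21.16
  (11 - 15.4)^2 = 19.36
Step 3: Sum of squared deviations = 121.2
Step 4: Population variance = 121.2 / 5 = 24.24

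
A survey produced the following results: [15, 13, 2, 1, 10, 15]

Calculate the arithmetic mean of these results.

9.3333

Step 1: Sum all values: 15 + 13 + 2 + 1 + 10 + 15 = 56
Step 2: Count the number of values: n = 6
Step 3: Mean = sum / n = 56 / 6 = 9.3333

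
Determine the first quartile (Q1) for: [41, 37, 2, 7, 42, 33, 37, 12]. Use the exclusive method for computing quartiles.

8.25

Step 1: Sort the data: [2, 7, 12, 33, 37, 37, 41, 42]
Step 2: n = 8
Step 3: Using the exclusive quartile method:
  Q1 = 8.25
  Q2 (median) = 35
  Q3 = 40
  IQR = Q3 - Q1 = 40 - 8.25 = 31.75
Step 4: Q1 = 8.25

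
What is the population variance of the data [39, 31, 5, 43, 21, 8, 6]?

221.8367

Step 1: Compute the mean: (39 + 31 + 5 + 43 + 21 + 8 + 6) / 7 = 21.8571
Step 2: Compute squared deviations from the mean:
  (39 - 21.8571)^2 = 293.8776
  (31 - 21.8571)^2 = 83.5918
  (5 - 21.8571)^2 = 284.1633
  (43 - 21.8571)^2 = 447.0204
  (21 - 21.8571)^2 = 0.7347
  (8 - 21.8571)^2 = 192.0204
  (6 - 21.8571)^2 = 251.449
Step 3: Sum of squared deviations = 1552.8571
Step 4: Population variance = 1552.8571 / 7 = 221.8367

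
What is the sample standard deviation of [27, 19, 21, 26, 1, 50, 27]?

14.4897

Step 1: Compute the mean: 24.4286
Step 2: Sum of squared deviations from the mean: 1259.7143
Step 3: Sample variance = 1259.7143 / 6 = 209.9524
Step 4: Standard deviation = sqrt(209.9524) = 14.4897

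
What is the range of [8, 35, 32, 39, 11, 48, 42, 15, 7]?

41

Step 1: Identify the maximum value: max = 48
Step 2: Identify the minimum value: min = 7
Step 3: Range = max - min = 48 - 7 = 41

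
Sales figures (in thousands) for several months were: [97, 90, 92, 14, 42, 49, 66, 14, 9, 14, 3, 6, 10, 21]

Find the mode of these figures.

14

Step 1: Count the frequency of each value:
  3: appears 1 time(s)
  6: appears 1 time(s)
  9: appears 1 time(s)
  10: appears 1 time(s)
  14: appears 3 time(s)
  21: appears 1 time(s)
  42: appears 1 time(s)
  49: appears 1 time(s)
  66: appears 1 time(s)
  90: appears 1 time(s)
  92: appears 1 time(s)
  97: appears 1 time(s)
Step 2: The value 14 appears most frequently (3 times).
Step 3: Mode = 14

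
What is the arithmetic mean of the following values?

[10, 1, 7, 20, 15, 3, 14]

10

Step 1: Sum all values: 10 + 1 + 7 + 20 + 15 + 3 + 14 = 70
Step 2: Count the number of values: n = 7
Step 3: Mean = sum / n = 70 / 7 = 10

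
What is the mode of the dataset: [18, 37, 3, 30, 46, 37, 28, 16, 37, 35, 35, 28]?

37

Step 1: Count the frequency of each value:
  3: appears 1 time(s)
  16: appears 1 time(s)
  18: appears 1 time(s)
  28: appears 2 time(s)
  30: appears 1 time(s)
  35: appears 2 time(s)
  37: appears 3 time(s)
  46: appears 1 time(s)
Step 2: The value 37 appears most frequently (3 times).
Step 3: Mode = 37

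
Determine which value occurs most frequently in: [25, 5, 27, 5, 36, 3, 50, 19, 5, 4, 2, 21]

5

Step 1: Count the frequency of each value:
  2: appears 1 time(s)
  3: appears 1 time(s)
  4: appears 1 time(s)
  5: appears 3 time(s)
  19: appears 1 time(s)
  21: appears 1 time(s)
  25: appears 1 time(s)
  27: appears 1 time(s)
  36: appears 1 time(s)
  50: appears 1 time(s)
Step 2: The value 5 appears most frequently (3 times).
Step 3: Mode = 5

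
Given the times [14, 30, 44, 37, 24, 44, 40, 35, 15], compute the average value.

31.4444

Step 1: Sum all values: 14 + 30 + 44 + 37 + 24 + 44 + 40 + 35 + 15 = 283
Step 2: Count the number of values: n = 9
Step 3: Mean = sum / n = 283 / 9 = 31.4444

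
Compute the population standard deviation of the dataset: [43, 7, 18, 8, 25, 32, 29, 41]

12.7763

Step 1: Compute the mean: 25.375
Step 2: Sum of squared deviations from the mean: 1305.875
Step 3: Population variance = 1305.875 / 8 = 163.2344
Step 4: Standard deviation = sqrt(163.2344) = 12.7763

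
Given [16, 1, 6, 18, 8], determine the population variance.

40.16

Step 1: Compute the mean: (16 + 1 + 6 + 18 + 8) / 5 = 9.8
Step 2: Compute squared deviations from the mean:
  (16 - 9.8)^2 = 38.44
  (1 - 9.8)^2 = 77.44
  (6 - 9.8)^2 = 14.44
  (18 - 9.8)^2 = 67.24
  (8 - 9.8)^2 = 3.24
Step 3: Sum of squared deviations = 200.8
Step 4: Population variance = 200.8 / 5 = 40.16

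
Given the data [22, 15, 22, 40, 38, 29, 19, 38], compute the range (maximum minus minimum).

25

Step 1: Identify the maximum value: max = 40
Step 2: Identify the minimum value: min = 15
Step 3: Range = max - min = 40 - 15 = 25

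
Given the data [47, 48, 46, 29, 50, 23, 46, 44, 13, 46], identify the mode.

46

Step 1: Count the frequency of each value:
  13: appears 1 time(s)
  23: appears 1 time(s)
  29: appears 1 time(s)
  44: appears 1 time(s)
  46: appears 3 time(s)
  47: appears 1 time(s)
  48: appears 1 time(s)
  50: appears 1 time(s)
Step 2: The value 46 appears most frequently (3 times).
Step 3: Mode = 46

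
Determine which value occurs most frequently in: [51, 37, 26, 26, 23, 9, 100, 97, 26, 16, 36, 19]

26

Step 1: Count the frequency of each value:
  9: appears 1 time(s)
  16: appears 1 time(s)
  19: appears 1 time(s)
  23: appears 1 time(s)
  26: appears 3 time(s)
  36: appears 1 time(s)
  37: appears 1 time(s)
  51: appears 1 time(s)
  97: appears 1 time(s)
  100: appears 1 time(s)
Step 2: The value 26 appears most frequently (3 times).
Step 3: Mode = 26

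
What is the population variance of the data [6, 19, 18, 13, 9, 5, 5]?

31.0612

Step 1: Compute the mean: (6 + 19 + 18 + 13 + 9 + 5 + 5) / 7 = 10.7143
Step 2: Compute squared deviations from the mean:
  (6 - 10.7143)^2 = 22.2245
  (19 - 10.7143)^2 = 68.6531
  (18 - 10.7143)^2 = 53.0816
  (13 - 10.7143)^2 = 5.2245
  (9 - 10.7143)^2 = 2.9388
  (5 - 10.7143)^2 = 32.6531
  (5 - 10.7143)^2 = 32.6531
Step 3: Sum of squared deviations = 217.4286
Step 4: Population variance = 217.4286 / 7 = 31.0612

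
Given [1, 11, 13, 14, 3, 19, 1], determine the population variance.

44.1224

Step 1: Compute the mean: (1 + 11 + 13 + 14 + 3 + 19 + 1) / 7 = 8.8571
Step 2: Compute squared deviations from the mean:
  (1 - 8.8571)^2 = 61.7347
  (11 - 8.8571)^2 = 4.5918
  (13 - 8.8571)^2 = 17.1633
  (14 - 8.8571)^2 = 26.449
  (3 - 8.8571)^2 = 34.3061
  (19 - 8.8571)^2 = 102.8776
  (1 - 8.8571)^2 = 61.7347
Step 3: Sum of squared deviations = 308.8571
Step 4: Population variance = 308.8571 / 7 = 44.1224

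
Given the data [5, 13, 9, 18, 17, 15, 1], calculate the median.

13

Step 1: Sort the data in ascending order: [1, 5, 9, 13, 15, 17, 18]
Step 2: The number of values is n = 7.
Step 3: Since n is odd, the median is the middle value at position 4: 13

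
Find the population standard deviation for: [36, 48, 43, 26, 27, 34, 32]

7.4533

Step 1: Compute the mean: 35.1429
Step 2: Sum of squared deviations from the mean: 388.8571
Step 3: Population variance = 388.8571 / 7 = 55.551
Step 4: Standard deviation = sqrt(55.551) = 7.4533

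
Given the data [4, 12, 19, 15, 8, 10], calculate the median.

11

Step 1: Sort the data in ascending order: [4, 8, 10, 12, 15, 19]
Step 2: The number of values is n = 6.
Step 3: Since n is even, the median is the average of positions 3 and 4:
  Median = (10 + 12) / 2 = 11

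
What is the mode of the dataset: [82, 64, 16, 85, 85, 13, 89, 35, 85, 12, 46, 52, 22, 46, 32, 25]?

85

Step 1: Count the frequency of each value:
  12: appears 1 time(s)
  13: appears 1 time(s)
  16: appears 1 time(s)
  22: appears 1 time(s)
  25: appears 1 time(s)
  32: appears 1 time(s)
  35: appears 1 time(s)
  46: appears 2 time(s)
  52: appears 1 time(s)
  64: appears 1 time(s)
  82: appears 1 time(s)
  85: appears 3 time(s)
  89: appears 1 time(s)
Step 2: The value 85 appears most frequently (3 times).
Step 3: Mode = 85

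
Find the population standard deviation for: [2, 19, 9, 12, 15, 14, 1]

6.227

Step 1: Compute the mean: 10.2857
Step 2: Sum of squared deviations from the mean: 271.4286
Step 3: Population variance = 271.4286 / 7 = 38.7755
Step 4: Standard deviation = sqrt(38.7755) = 6.227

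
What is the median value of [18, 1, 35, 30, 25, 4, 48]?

25

Step 1: Sort the data in ascending order: [1, 4, 18, 25, 30, 35, 48]
Step 2: The number of values is n = 7.
Step 3: Since n is odd, the median is the middle value at position 4: 25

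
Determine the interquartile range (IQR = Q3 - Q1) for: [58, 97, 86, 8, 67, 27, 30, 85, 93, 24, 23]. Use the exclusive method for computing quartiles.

62

Step 1: Sort the data: [8, 23, 24, 27, 30, 58, 67, 85, 86, 93, 97]
Step 2: n = 11
Step 3: Using the exclusive quartile method:
  Q1 = 24
  Q2 (median) = 58
  Q3 = 86
  IQR = Q3 - Q1 = 86 - 24 = 62
Step 4: IQR = 62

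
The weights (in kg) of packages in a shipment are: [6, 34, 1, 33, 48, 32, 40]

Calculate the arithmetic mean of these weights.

27.7143

Step 1: Sum all values: 6 + 34 + 1 + 33 + 48 + 32 + 40 = 194
Step 2: Count the number of values: n = 7
Step 3: Mean = sum / n = 194 / 7 = 27.7143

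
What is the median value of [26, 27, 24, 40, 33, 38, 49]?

33

Step 1: Sort the data in ascending order: [24, 26, 27, 33, 38, 40, 49]
Step 2: The number of values is n = 7.
Step 3: Since n is odd, the median is the middle value at position 4: 33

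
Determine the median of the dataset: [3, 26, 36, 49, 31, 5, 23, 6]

24.5

Step 1: Sort the data in ascending order: [3, 5, 6, 23, 26, 31, 36, 49]
Step 2: The number of values is n = 8.
Step 3: Since n is even, the median is the average of positions 4 and 5:
  Median = (23 + 26) / 2 = 24.5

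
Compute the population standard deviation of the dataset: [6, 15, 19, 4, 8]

5.678

Step 1: Compute the mean: 10.4
Step 2: Sum of squared deviations from the mean: 161.2
Step 3: Population variance = 161.2 / 5 = 32.24
Step 4: Standard deviation = sqrt(32.24) = 5.678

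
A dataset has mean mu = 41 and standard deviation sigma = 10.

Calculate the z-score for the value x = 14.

-2.7

Step 1: Recall the z-score formula: z = (x - mu) / sigma
Step 2: Substitute values: z = (14 - 41) / 10
Step 3: z = -27 / 10 = -2.7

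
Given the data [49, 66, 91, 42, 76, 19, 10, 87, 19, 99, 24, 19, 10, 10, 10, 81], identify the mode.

10

Step 1: Count the frequency of each value:
  10: appears 4 time(s)
  19: appears 3 time(s)
  24: appears 1 time(s)
  42: appears 1 time(s)
  49: appears 1 time(s)
  66: appears 1 time(s)
  76: appears 1 time(s)
  81: appears 1 time(s)
  87: appears 1 time(s)
  91: appears 1 time(s)
  99: appears 1 time(s)
Step 2: The value 10 appears most frequently (4 times).
Step 3: Mode = 10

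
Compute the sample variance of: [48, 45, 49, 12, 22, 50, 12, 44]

285.3571

Step 1: Compute the mean: (48 + 45 + 49 + 12 + 22 + 50 + 12 + 44) / 8 = 35.25
Step 2: Compute squared deviations from the mean:
  (48 - 35.25)^2 = 162.5625
  (45 - 35.25)^2 = 95.0625
  (49 - 35.25)^2 = 189.0625
  (12 - 35.25)^2 = 540.5625
  (22 - 35.25)^2 = 175.5625
  (50 - 35.25)^2 = 217.5625
  (12 - 35.25)^2 = 540.5625
  (44 - 35.25)^2 = 76.5625
Step 3: Sum of squared deviations = 1997.5
Step 4: Sample variance = 1997.5 / 7 = 285.3571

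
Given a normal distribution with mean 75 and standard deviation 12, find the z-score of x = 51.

-2

Step 1: Recall the z-score formula: z = (x - mu) / sigma
Step 2: Substitute values: z = (51 - 75) / 12
Step 3: z = -24 / 12 = -2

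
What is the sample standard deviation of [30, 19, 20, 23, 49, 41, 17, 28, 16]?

11.4018

Step 1: Compute the mean: 27
Step 2: Sum of squared deviations from the mean: 1040
Step 3: Sample variance = 1040 / 8 = 130
Step 4: Standard deviation = sqrt(130) = 11.4018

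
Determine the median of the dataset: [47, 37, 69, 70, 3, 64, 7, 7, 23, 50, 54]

47

Step 1: Sort the data in ascending order: [3, 7, 7, 23, 37, 47, 50, 54, 64, 69, 70]
Step 2: The number of values is n = 11.
Step 3: Since n is odd, the median is the middle value at position 6: 47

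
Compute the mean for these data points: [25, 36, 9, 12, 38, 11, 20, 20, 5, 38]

21.4

Step 1: Sum all values: 25 + 36 + 9 + 12 + 38 + 11 + 20 + 20 + 5 + 38 = 214
Step 2: Count the number of values: n = 10
Step 3: Mean = sum / n = 214 / 10 = 21.4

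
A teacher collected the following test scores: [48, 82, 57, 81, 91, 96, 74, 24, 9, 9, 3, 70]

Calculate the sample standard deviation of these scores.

34.2407

Step 1: Compute the mean: 53.6667
Step 2: Sum of squared deviations from the mean: 12896.6667
Step 3: Sample variance = 12896.6667 / 11 = 1172.4242
Step 4: Standard deviation = sqrt(1172.4242) = 34.2407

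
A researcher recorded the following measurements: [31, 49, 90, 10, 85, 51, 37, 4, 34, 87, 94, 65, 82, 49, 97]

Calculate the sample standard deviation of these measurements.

30.7192

Step 1: Compute the mean: 57.6667
Step 2: Sum of squared deviations from the mean: 13211.3333
Step 3: Sample variance = 13211.3333 / 14 = 943.6667
Step 4: Standard deviation = sqrt(943.6667) = 30.7192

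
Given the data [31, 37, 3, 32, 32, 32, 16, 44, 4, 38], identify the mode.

32

Step 1: Count the frequency of each value:
  3: appears 1 time(s)
  4: appears 1 time(s)
  16: appears 1 time(s)
  31: appears 1 time(s)
  32: appears 3 time(s)
  37: appears 1 time(s)
  38: appears 1 time(s)
  44: appears 1 time(s)
Step 2: The value 32 appears most frequently (3 times).
Step 3: Mode = 32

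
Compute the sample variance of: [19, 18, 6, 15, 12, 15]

22.1667

Step 1: Compute the mean: (19 + 18 + 6 + 15 + 12 + 15) / 6 = 14.1667
Step 2: Compute squared deviations from the mean:
  (19 - 14.1667)^2 = 23.3611
  (18 - 14.1667)^2 = 14.6944
  (6 - 14.1667)^2 = 66.6944
  (15 - 14.1667)^2 = 0.6944
  (12 - 14.1667)^2 = 4.6944
  (15 - 14.1667)^2 = 0.6944
Step 3: Sum of squared deviations = 110.8333
Step 4: Sample variance = 110.8333 / 5 = 22.1667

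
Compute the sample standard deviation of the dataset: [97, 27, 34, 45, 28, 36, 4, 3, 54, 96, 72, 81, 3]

33.4578

Step 1: Compute the mean: 44.6154
Step 2: Sum of squared deviations from the mean: 13433.0769
Step 3: Sample variance = 13433.0769 / 12 = 1119.4231
Step 4: Standard deviation = sqrt(1119.4231) = 33.4578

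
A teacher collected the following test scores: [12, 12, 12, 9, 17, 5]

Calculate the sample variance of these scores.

15.7667

Step 1: Compute the mean: (12 + 12 + 12 + 9 + 17 + 5) / 6 = 11.1667
Step 2: Compute squared deviations from the mean:
  (12 - 11.1667)^2 = 0.6944
  (12 - 11.1667)^2 = 0.6944
  (12 - 11.1667)^2 = 0.6944
  (9 - 11.1667)^2 = 4.6944
  (17 - 11.1667)^2 = 34.0278
  (5 - 11.1667)^2 = 38.0278
Step 3: Sum of squared deviations = 78.8333
Step 4: Sample variance = 78.8333 / 5 = 15.7667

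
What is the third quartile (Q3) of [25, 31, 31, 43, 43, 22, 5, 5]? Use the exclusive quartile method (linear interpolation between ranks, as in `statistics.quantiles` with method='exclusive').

40

Step 1: Sort the data: [5, 5, 22, 25, 31, 31, 43, 43]
Step 2: n = 8
Step 3: Using the exclusive quartile method:
  Q1 = 9.25
  Q2 (median) = 28
  Q3 = 40
  IQR = Q3 - Q1 = 40 - 9.25 = 30.75
Step 4: Q3 = 40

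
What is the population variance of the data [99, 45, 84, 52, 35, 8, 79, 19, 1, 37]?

977.89

Step 1: Compute the mean: (99 + 45 + 84 + 52 + 35 + 8 + 79 + 19 + 1 + 37) / 10 = 45.9
Step 2: Compute squared deviations from the mean:
  (99 - 45.9)^2 = 2819.61
  (45 - 45.9)^2 = 0.81
  (84 - 45.9)^2 = 1451.61
  (52 - 45.9)^2 = 37.21
  (35 - 45.9)^2 = 118.81
  (8 - 45.9)^2 = 1436.41
  (79 - 45.9)^2 = 1095.61
  (19 - 45.9)^2 = 723.61
  (1 - 45.9)^2 = 2016.01
  (37 - 45.9)^2 = 79.21
Step 3: Sum of squared deviations = 9778.9
Step 4: Population variance = 9778.9 / 10 = 977.89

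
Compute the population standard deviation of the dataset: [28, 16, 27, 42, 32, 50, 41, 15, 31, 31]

10.4312

Step 1: Compute the mean: 31.3
Step 2: Sum of squared deviations from the mean: 1088.1
Step 3: Population variance = 1088.1 / 10 = 108.81
Step 4: Standard deviation = sqrt(108.81) = 10.4312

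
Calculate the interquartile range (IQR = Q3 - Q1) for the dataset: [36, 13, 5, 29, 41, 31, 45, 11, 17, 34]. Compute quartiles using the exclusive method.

24.75

Step 1: Sort the data: [5, 11, 13, 17, 29, 31, 34, 36, 41, 45]
Step 2: n = 10
Step 3: Using the exclusive quartile method:
  Q1 = 12.5
  Q2 (median) = 30
  Q3 = 37.25
  IQR = Q3 - Q1 = 37.25 - 12.5 = 24.75
Step 4: IQR = 24.75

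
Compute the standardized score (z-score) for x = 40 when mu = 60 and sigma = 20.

-1

Step 1: Recall the z-score formula: z = (x - mu) / sigma
Step 2: Substitute values: z = (40 - 60) / 20
Step 3: z = -20 / 20 = -1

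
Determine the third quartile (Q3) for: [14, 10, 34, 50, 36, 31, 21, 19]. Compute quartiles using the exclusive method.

35.5

Step 1: Sort the data: [10, 14, 19, 21, 31, 34, 36, 50]
Step 2: n = 8
Step 3: Using the exclusive quartile method:
  Q1 = 15.25
  Q2 (median) = 26
  Q3 = 35.5
  IQR = Q3 - Q1 = 35.5 - 15.25 = 20.25
Step 4: Q3 = 35.5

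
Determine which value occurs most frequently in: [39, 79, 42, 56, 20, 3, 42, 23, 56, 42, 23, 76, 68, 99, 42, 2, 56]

42

Step 1: Count the frequency of each value:
  2: appears 1 time(s)
  3: appears 1 time(s)
  20: appears 1 time(s)
  23: appears 2 time(s)
  39: appears 1 time(s)
  42: appears 4 time(s)
  56: appears 3 time(s)
  68: appears 1 time(s)
  76: appears 1 time(s)
  79: appears 1 time(s)
  99: appears 1 time(s)
Step 2: The value 42 appears most frequently (4 times).
Step 3: Mode = 42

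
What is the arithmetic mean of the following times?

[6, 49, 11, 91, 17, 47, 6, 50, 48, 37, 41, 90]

41.0833

Step 1: Sum all values: 6 + 49 + 11 + 91 + 17 + 47 + 6 + 50 + 48 + 37 + 41 + 90 = 493
Step 2: Count the number of values: n = 12
Step 3: Mean = sum / n = 493 / 12 = 41.0833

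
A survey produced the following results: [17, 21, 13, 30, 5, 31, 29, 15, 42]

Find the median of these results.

21

Step 1: Sort the data in ascending order: [5, 13, 15, 17, 21, 29, 30, 31, 42]
Step 2: The number of values is n = 9.
Step 3: Since n is odd, the median is the middle value at position 5: 21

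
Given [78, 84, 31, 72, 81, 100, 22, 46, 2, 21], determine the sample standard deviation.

33.4234

Step 1: Compute the mean: 53.7
Step 2: Sum of squared deviations from the mean: 10054.1
Step 3: Sample variance = 10054.1 / 9 = 1117.1222
Step 4: Standard deviation = sqrt(1117.1222) = 33.4234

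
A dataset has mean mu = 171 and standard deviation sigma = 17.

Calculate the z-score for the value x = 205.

2

Step 1: Recall the z-score formula: z = (x - mu) / sigma
Step 2: Substitute values: z = (205 - 171) / 17
Step 3: z = 34 / 17 = 2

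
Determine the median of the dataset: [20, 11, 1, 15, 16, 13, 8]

13

Step 1: Sort the data in ascending order: [1, 8, 11, 13, 15, 16, 20]
Step 2: The number of values is n = 7.
Step 3: Since n is odd, the median is the middle value at position 4: 13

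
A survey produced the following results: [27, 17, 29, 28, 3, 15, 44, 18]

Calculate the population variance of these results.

130.2344

Step 1: Compute the mean: (27 + 17 + 29 + 28 + 3 + 15 + 44 + 18) / 8 = 22.625
Step 2: Compute squared deviations from the mean:
  (27 - 22.625)^2 = 19.1406
  (17 - 22.625)^2 = 31.6406
  (29 - 22.625)^2 = 40.6406
  (28 - 22.625)^2 = 28.8906
  (3 - 22.625)^2 = 385.1406
  (15 - 22.625)^2 = 58.1406
  (44 - 22.625)^2 = 456.8906
  (18 - 22.625)^2 = 21.3906
Step 3: Sum of squared deviations = 1041.875
Step 4: Population variance = 1041.875 / 8 = 130.2344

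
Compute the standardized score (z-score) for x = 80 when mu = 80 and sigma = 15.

0

Step 1: Recall the z-score formula: z = (x - mu) / sigma
Step 2: Substitute values: z = (80 - 80) / 15
Step 3: z = 0 / 15 = 0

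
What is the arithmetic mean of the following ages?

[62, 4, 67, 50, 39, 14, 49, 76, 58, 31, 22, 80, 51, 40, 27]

44.6667

Step 1: Sum all values: 62 + 4 + 67 + 50 + 39 + 14 + 49 + 76 + 58 + 31 + 22 + 80 + 51 + 40 + 27 = 670
Step 2: Count the number of values: n = 15
Step 3: Mean = sum / n = 670 / 15 = 44.6667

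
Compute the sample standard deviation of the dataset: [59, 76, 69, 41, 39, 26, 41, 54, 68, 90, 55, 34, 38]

18.7504

Step 1: Compute the mean: 53.0769
Step 2: Sum of squared deviations from the mean: 4218.9231
Step 3: Sample variance = 4218.9231 / 12 = 351.5769
Step 4: Standard deviation = sqrt(351.5769) = 18.7504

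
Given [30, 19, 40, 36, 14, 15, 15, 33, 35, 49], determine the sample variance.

148.7111

Step 1: Compute the mean: (30 + 19 + 40 + 36 + 14 + 15 + 15 + 33 + 35 + 49) / 10 = 28.6
Step 2: Compute squared deviations from the mean:
  (30 - 28.6)^2 = 1.96
  (19 - 28.6)^2 = 92.16
  (40 - 28.6)^2 = 129.96
  (36 - 28.6)^2 = 54.76
  (14 - 28.6)^2 = 213.16
  (15 - 28.6)^2 = 184.96
  (15 - 28.6)^2 = 184.96
  (33 - 28.6)^2 = 19.36
  (35 - 28.6)^2 = 40.96
  (49 - 28.6)^2 = 416.16
Step 3: Sum of squared deviations = 1338.4
Step 4: Sample variance = 1338.4 / 9 = 148.7111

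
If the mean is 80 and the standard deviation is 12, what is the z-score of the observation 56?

-2

Step 1: Recall the z-score formula: z = (x - mu) / sigma
Step 2: Substitute values: z = (56 - 80) / 12
Step 3: z = -24 / 12 = -2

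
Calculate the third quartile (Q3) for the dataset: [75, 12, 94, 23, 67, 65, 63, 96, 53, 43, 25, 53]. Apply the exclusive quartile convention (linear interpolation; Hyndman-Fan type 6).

73

Step 1: Sort the data: [12, 23, 25, 43, 53, 53, 63, 65, 67, 75, 94, 96]
Step 2: n = 12
Step 3: Using the exclusive quartile method:
  Q1 = 29.5
  Q2 (median) = 58
  Q3 = 73
  IQR = Q3 - Q1 = 73 - 29.5 = 43.5
Step 4: Q3 = 73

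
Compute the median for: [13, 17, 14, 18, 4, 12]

13.5

Step 1: Sort the data in ascending order: [4, 12, 13, 14, 17, 18]
Step 2: The number of values is n = 6.
Step 3: Since n is even, the median is the average of positions 3 and 4:
  Median = (13 + 14) / 2 = 13.5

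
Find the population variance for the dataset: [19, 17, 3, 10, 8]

34.64

Step 1: Compute the mean: (19 + 17 + 3 + 10 + 8) / 5 = 11.4
Step 2: Compute squared deviations from the mean:
  (19 - 11.4)^2 = 57.76
  (17 - 11.4)^2 = 31.36
  (3 - 11.4)^2 = 70.56
  (10 - 11.4)^2 = 1.96
  (8 - 11.4)^2 = 11.56
Step 3: Sum of squared deviations = 173.2
Step 4: Population variance = 173.2 / 5 = 34.64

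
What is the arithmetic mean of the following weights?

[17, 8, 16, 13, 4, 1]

9.8333

Step 1: Sum all values: 17 + 8 + 16 + 13 + 4 + 1 = 59
Step 2: Count the number of values: n = 6
Step 3: Mean = sum / n = 59 / 6 = 9.8333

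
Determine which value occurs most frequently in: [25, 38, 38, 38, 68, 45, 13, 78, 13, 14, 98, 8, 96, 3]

38

Step 1: Count the frequency of each value:
  3: appears 1 time(s)
  8: appears 1 time(s)
  13: appears 2 time(s)
  14: appears 1 time(s)
  25: appears 1 time(s)
  38: appears 3 time(s)
  45: appears 1 time(s)
  68: appears 1 time(s)
  78: appears 1 time(s)
  96: appears 1 time(s)
  98: appears 1 time(s)
Step 2: The value 38 appears most frequently (3 times).
Step 3: Mode = 38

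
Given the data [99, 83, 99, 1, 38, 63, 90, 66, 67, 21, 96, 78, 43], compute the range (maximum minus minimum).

98

Step 1: Identify the maximum value: max = 99
Step 2: Identify the minimum value: min = 1
Step 3: Range = max - min = 99 - 1 = 98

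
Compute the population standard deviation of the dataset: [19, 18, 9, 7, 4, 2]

6.5171

Step 1: Compute the mean: 9.8333
Step 2: Sum of squared deviations from the mean: 254.8333
Step 3: Population variance = 254.8333 / 6 = 42.4722
Step 4: Standard deviation = sqrt(42.4722) = 6.5171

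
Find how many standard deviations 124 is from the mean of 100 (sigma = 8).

3

Step 1: Recall the z-score formula: z = (x - mu) / sigma
Step 2: Substitute values: z = (124 - 100) / 8
Step 3: z = 24 / 8 = 3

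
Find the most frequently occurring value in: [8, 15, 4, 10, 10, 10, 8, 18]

10

Step 1: Count the frequency of each value:
  4: appears 1 time(s)
  8: appears 2 time(s)
  10: appears 3 time(s)
  15: appears 1 time(s)
  18: appears 1 time(s)
Step 2: The value 10 appears most frequently (3 times).
Step 3: Mode = 10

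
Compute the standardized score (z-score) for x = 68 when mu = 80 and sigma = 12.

-1

Step 1: Recall the z-score formula: z = (x - mu) / sigma
Step 2: Substitute values: z = (68 - 80) / 12
Step 3: z = -12 / 12 = -1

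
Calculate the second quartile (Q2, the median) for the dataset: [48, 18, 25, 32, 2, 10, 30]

25

Step 1: Sort the data: [2, 10, 18, 25, 30, 32, 48]
Step 2: n = 7
Step 3: Q2 is the median. Since n is odd, it is the middle value at position 4: 25
Step 4: Q2 = 25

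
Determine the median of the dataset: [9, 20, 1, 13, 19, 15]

14

Step 1: Sort the data in ascending order: [1, 9, 13, 15, 19, 20]
Step 2: The number of values is n = 6.
Step 3: Since n is even, the median is the average of positions 3 and 4:
  Median = (13 + 15) / 2 = 14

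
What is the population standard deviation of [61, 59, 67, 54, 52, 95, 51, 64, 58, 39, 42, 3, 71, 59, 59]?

18.839

Step 1: Compute the mean: 55.6
Step 2: Sum of squared deviations from the mean: 5323.6
Step 3: Population variance = 5323.6 / 15 = 354.9067
Step 4: Standard deviation = sqrt(354.9067) = 18.839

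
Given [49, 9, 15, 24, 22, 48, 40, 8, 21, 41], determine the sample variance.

242.6778

Step 1: Compute the mean: (49 + 9 + 15 + 24 + 22 + 48 + 40 + 8 + 21 + 41) / 10 = 27.7
Step 2: Compute squared deviations from the mean:
  (49 - 27.7)^2 = 453.69
  (9 - 27.7)^2 = 349.69
  (15 - 27.7)^2 = 161.29
  (24 - 27.7)^2 = 13.69
  (22 - 27.7)^2 = 32.49
  (48 - 27.7)^2 = 412.09
  (40 - 27.7)^2 = 151.29
  (8 - 27.7)^2 = 388.09
  (21 - 27.7)^2 = 44.89
  (41 - 27.7)^2 = 176.89
Step 3: Sum of squared deviations = 2184.1
Step 4: Sample variance = 2184.1 / 9 = 242.6778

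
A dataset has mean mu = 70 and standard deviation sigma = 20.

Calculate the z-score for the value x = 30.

-2

Step 1: Recall the z-score formula: z = (x - mu) / sigma
Step 2: Substitute values: z = (30 - 70) / 20
Step 3: z = -40 / 20 = -2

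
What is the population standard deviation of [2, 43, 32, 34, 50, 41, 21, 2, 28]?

16.0931

Step 1: Compute the mean: 28.1111
Step 2: Sum of squared deviations from the mean: 2330.8889
Step 3: Population variance = 2330.8889 / 9 = 258.9877
Step 4: Standard deviation = sqrt(258.9877) = 16.0931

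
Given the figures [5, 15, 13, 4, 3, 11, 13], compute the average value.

9.1429

Step 1: Sum all values: 5 + 15 + 13 + 4 + 3 + 11 + 13 = 64
Step 2: Count the number of values: n = 7
Step 3: Mean = sum / n = 64 / 7 = 9.1429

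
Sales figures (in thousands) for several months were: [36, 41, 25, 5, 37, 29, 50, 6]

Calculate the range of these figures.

45

Step 1: Identify the maximum value: max = 50
Step 2: Identify the minimum value: min = 5
Step 3: Range = max - min = 50 - 5 = 45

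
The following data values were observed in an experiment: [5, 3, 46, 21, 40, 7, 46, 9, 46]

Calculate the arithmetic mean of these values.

24.7778

Step 1: Sum all values: 5 + 3 + 46 + 21 + 40 + 7 + 46 + 9 + 46 = 223
Step 2: Count the number of values: n = 9
Step 3: Mean = sum / n = 223 / 9 = 24.7778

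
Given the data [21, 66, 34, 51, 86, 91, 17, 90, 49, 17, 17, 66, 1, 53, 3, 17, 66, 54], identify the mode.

17

Step 1: Count the frequency of each value:
  1: appears 1 time(s)
  3: appears 1 time(s)
  17: appears 4 time(s)
  21: appears 1 time(s)
  34: appears 1 time(s)
  49: appears 1 time(s)
  51: appears 1 time(s)
  53: appears 1 time(s)
  54: appears 1 time(s)
  66: appears 3 time(s)
  86: appears 1 time(s)
  90: appears 1 time(s)
  91: appears 1 time(s)
Step 2: The value 17 appears most frequently (4 times).
Step 3: Mode = 17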